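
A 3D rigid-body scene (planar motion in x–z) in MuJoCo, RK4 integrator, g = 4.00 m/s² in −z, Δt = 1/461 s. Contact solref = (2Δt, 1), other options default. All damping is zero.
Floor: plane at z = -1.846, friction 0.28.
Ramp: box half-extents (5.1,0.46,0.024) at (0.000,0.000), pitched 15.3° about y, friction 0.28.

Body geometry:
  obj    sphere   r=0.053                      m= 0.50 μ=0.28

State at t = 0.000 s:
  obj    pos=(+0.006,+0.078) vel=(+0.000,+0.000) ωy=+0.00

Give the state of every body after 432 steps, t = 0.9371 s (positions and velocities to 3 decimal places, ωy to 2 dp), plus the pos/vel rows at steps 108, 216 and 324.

State at t = 0.9371 s:
  obj    pos=(+0.325,-0.009) vel=(+0.681,-0.186) ωy=+13.33

Key-timestep trajectory:
   step    t(s)  obj.x    obj.z    obj.vx   obj.vz 
    108  0.2343   +0.026  +0.073  +0.170  -0.047
    216  0.4685   +0.086  +0.056  +0.341  -0.093
    324  0.7028   +0.186  +0.029  +0.511  -0.140


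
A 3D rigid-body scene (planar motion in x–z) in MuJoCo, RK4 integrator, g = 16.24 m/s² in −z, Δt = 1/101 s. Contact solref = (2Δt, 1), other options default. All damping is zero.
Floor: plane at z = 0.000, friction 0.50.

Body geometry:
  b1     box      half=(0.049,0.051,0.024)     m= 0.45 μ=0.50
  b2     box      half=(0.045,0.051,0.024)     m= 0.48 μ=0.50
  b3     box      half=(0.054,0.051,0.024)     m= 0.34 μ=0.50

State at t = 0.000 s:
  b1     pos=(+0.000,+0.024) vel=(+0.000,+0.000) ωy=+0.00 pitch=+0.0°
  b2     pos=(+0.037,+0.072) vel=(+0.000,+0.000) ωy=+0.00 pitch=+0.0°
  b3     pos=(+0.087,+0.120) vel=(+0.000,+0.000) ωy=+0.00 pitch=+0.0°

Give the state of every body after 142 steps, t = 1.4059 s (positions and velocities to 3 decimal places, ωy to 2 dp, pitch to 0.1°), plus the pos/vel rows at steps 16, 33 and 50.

State at t = 1.4059 s:
  b1     pos=(+0.000,+0.024) vel=(+0.000,+0.000) ωy=+0.00 pitch=+0.0°
  b2     pos=(+0.086,+0.045) vel=(+0.000,+0.000) ωy=+0.00 pitch=+90.0°
  b3     pos=(+0.172,+0.054) vel=(+0.000,+0.000) ωy=+0.00 pitch=+90.0°

Key-timestep trajectory:
   step    t(s)  b1.x    b1.z    b1.vx   b1.vz   b2.x    b2.z    b2.vx   b2.vz   b3.x    b3.z    b3.vx   b3.vz 
     16  0.1584   +0.000  +0.024  -0.002  +0.000   +0.053  +0.074  +0.279  -0.031   +0.124  +0.082  +0.431  -0.740
     33  0.3267   +0.000  +0.024  +0.000  +0.000   +0.094  +0.048  -0.035  +0.007   +0.171  +0.054  +0.335  -0.107
     50  0.4950   +0.000  +0.024  +0.000  +0.000   +0.086  +0.045  +0.001  +0.004   +0.171  +0.053  -0.078  +0.016


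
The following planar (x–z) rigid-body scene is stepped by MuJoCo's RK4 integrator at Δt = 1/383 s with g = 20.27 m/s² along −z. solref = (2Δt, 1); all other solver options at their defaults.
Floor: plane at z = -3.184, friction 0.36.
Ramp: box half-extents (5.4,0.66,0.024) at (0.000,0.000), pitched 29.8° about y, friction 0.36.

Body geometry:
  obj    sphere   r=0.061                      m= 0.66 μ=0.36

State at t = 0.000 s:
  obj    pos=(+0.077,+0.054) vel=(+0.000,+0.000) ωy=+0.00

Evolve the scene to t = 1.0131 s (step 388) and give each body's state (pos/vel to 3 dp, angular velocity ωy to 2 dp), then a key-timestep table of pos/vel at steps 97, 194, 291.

State at t = 1.0131 s:
  obj    pos=(+3.281,-1.781) vel=(+6.326,-3.623) ωy=+119.49

Key-timestep trajectory:
   step    t(s)  obj.x    obj.z    obj.vx   obj.vz 
     97  0.2533   +0.277  -0.061  +1.582  -0.906
    194  0.5065   +0.878  -0.405  +3.163  -1.811
    291  0.7598   +1.879  -0.978  +4.744  -2.717


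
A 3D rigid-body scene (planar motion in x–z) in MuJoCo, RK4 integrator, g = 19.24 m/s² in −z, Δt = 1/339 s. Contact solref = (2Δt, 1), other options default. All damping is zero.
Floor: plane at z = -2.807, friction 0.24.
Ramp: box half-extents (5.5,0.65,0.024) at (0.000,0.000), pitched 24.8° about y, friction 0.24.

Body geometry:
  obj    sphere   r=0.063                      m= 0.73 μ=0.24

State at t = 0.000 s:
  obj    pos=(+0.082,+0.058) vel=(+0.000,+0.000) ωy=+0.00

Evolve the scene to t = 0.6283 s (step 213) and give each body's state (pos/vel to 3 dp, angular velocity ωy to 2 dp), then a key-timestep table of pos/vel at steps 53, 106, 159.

State at t = 0.6283 s:
  obj    pos=(+1.115,-0.419) vel=(+3.288,-1.519) ωy=+57.48

Key-timestep trajectory:
   step    t(s)  obj.x    obj.z    obj.vx   obj.vz 
     53  0.1563   +0.146  +0.028  +0.818  -0.378
    106  0.3127   +0.338  -0.060  +1.636  -0.756
    159  0.4690   +0.658  -0.208  +2.455  -1.134


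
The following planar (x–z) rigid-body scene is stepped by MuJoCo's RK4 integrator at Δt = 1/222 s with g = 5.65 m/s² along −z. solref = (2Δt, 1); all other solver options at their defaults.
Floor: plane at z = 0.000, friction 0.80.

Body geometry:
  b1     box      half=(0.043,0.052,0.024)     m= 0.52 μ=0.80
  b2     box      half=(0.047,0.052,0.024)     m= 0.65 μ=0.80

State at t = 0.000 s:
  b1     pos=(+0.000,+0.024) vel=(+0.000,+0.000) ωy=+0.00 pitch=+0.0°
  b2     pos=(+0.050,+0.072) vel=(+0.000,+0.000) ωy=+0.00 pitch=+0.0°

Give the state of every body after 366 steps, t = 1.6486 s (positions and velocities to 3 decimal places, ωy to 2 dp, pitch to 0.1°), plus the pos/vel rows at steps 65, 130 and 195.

State at t = 1.6486 s:
  b1     pos=(+0.000,+0.024) vel=(+0.000,+0.000) ωy=+0.00 pitch=+0.0°
  b2     pos=(+0.096,+0.047) vel=(+0.000,+0.000) ωy=+0.00 pitch=+90.0°

Key-timestep trajectory:
   step    t(s)  b1.x    b1.z    b1.vx   b1.vz   b2.x    b2.z    b2.vx   b2.vz 
     65  0.2928   +0.000  +0.024  +0.000  +0.000   +0.079  +0.052  +0.200  -0.021
    130  0.5856   +0.000  +0.024  +0.000  +0.000   +0.109  +0.052  -0.031  -0.006
    195  0.8784   +0.000  +0.024  +0.000  +0.000   +0.095  +0.048  +0.106  -0.050


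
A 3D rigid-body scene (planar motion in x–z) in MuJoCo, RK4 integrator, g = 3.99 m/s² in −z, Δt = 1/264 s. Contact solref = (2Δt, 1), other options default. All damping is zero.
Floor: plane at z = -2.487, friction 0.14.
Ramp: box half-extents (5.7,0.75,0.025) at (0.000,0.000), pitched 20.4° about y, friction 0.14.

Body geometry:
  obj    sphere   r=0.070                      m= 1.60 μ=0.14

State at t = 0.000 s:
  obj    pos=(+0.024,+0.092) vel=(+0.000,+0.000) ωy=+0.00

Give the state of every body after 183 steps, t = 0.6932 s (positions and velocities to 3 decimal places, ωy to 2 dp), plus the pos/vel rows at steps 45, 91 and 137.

State at t = 0.6932 s:
  obj    pos=(+0.248,+0.009) vel=(+0.645,-0.240) ωy=+9.83

Key-timestep trajectory:
   step    t(s)  obj.x    obj.z    obj.vx   obj.vz 
     45  0.1705   +0.038  +0.087  +0.159  -0.059
     91  0.3447   +0.079  +0.072  +0.321  -0.119
    137  0.5189   +0.150  +0.046  +0.483  -0.180


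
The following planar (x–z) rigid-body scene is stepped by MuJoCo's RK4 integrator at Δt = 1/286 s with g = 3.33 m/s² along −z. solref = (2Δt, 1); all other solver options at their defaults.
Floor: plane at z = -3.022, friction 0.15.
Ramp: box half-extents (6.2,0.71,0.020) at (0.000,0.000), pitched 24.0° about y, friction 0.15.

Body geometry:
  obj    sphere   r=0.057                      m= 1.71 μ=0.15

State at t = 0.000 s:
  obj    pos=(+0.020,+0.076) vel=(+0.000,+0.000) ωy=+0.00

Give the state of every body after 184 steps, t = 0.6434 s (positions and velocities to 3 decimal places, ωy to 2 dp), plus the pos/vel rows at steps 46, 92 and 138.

State at t = 0.6434 s:
  obj    pos=(+0.203,-0.006) vel=(+0.569,-0.253) ωy=+10.92

Key-timestep trajectory:
   step    t(s)  obj.x    obj.z    obj.vx   obj.vz 
     46  0.1608   +0.031  +0.070  +0.142  -0.063
     92  0.3217   +0.066  +0.055  +0.284  -0.127
    138  0.4825   +0.123  +0.030  +0.427  -0.190


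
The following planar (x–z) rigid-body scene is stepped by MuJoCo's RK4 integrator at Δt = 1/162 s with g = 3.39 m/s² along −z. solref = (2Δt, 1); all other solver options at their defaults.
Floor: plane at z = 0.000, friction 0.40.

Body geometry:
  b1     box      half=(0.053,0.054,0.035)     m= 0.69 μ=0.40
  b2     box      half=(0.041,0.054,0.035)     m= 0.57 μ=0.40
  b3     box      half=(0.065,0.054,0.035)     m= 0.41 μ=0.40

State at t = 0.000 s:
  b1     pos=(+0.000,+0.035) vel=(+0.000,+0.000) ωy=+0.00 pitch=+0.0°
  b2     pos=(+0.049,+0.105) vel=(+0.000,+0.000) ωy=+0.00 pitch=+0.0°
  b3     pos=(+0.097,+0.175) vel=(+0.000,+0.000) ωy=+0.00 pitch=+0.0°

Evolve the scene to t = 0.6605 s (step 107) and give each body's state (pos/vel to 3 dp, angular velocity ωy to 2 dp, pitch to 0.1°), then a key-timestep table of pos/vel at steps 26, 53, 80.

State at t = 0.6605 s:
  b1     pos=(+0.000,+0.035) vel=(+0.000,+0.000) ωy=+0.00 pitch=+0.0°
  b2     pos=(+0.100,+0.041) vel=(+0.000,+0.000) ωy=+0.00 pitch=+90.0°
  b3     pos=(+0.228,+0.071) vel=(+0.155,+0.050) ωy=+2.20 pitch=+101.6°

Key-timestep trajectory:
   step    t(s)  b1.x    b1.z    b1.vx   b1.vz   b2.x    b2.z    b2.vx   b2.vz   b3.x    b3.z    b3.vx   b3.vz 
     26  0.1605   +0.000  +0.035  +0.000  +0.000   +0.052  +0.105  +0.047  +0.001   +0.107  +0.170  +0.133  -0.071
     53  0.3272   +0.000  +0.035  +0.000  +0.000   +0.066  +0.103  +0.123  -0.050   +0.142  +0.141  +0.272  -0.332
     80  0.4938   +0.000  +0.035  +0.000  +0.000   +0.092  +0.068  +0.167  -0.459   +0.188  +0.072  +0.286  +0.068


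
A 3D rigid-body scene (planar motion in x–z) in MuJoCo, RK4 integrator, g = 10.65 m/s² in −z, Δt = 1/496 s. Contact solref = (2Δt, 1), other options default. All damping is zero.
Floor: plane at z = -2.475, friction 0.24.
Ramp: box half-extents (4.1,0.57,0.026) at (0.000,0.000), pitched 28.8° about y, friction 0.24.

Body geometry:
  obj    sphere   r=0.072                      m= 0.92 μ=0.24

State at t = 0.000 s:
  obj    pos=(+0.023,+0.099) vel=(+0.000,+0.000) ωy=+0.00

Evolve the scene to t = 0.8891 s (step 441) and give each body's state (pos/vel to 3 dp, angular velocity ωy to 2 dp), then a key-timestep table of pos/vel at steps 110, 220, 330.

State at t = 0.8891 s:
  obj    pos=(+1.293,-0.599) vel=(+2.855,-1.570) ωy=+45.25

Key-timestep trajectory:
   step    t(s)  obj.x    obj.z    obj.vx   obj.vz 
    110  0.2218   +0.102  +0.056  +0.712  -0.392
    220  0.4435   +0.339  -0.075  +1.425  -0.783
    330  0.6653   +0.734  -0.292  +2.137  -1.175


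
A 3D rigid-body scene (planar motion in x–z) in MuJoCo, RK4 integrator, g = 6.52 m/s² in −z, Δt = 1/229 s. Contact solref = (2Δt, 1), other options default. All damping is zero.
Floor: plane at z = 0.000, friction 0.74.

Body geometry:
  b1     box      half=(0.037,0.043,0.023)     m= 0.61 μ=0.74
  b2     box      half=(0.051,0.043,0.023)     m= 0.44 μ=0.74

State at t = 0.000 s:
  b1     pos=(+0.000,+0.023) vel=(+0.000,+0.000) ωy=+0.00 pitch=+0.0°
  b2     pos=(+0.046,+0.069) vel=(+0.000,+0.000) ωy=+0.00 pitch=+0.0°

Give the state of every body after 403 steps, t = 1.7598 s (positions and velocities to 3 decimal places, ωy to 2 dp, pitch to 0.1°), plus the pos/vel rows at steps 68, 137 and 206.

State at t = 1.7598 s:
  b1     pos=(+0.000,+0.023) vel=(+0.000,+0.000) ωy=+0.00 pitch=+0.0°
  b2     pos=(+0.098,+0.051) vel=(+0.000,+0.000) ωy=+0.00 pitch=+90.0°

Key-timestep trajectory:
   step    t(s)  b1.x    b1.z    b1.vx   b1.vz   b2.x    b2.z    b2.vx   b2.vz 
     68  0.2969   +0.000  +0.023  +0.000  +0.000   +0.074  +0.056  +0.112  +0.004
    137  0.5983   +0.000  +0.023  +0.000  +0.000   +0.108  +0.054  -0.013  -0.003
    206  0.8996   +0.000  +0.023  +0.000  +0.000   +0.100  +0.052  +0.035  +0.022


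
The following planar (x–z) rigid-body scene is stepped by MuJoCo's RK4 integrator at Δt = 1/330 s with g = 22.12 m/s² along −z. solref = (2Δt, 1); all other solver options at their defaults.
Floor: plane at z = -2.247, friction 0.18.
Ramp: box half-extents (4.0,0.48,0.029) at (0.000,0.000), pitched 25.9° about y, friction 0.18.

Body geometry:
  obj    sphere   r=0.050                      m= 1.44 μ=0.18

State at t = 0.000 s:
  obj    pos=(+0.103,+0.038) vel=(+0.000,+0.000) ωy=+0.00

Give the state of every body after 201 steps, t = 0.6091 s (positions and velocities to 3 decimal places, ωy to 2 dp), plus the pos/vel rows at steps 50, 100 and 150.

State at t = 0.6091 s:
  obj    pos=(+1.255,-0.521) vel=(+3.782,-1.836) ωy=+84.05

Key-timestep trajectory:
   step    t(s)  obj.x    obj.z    obj.vx   obj.vz 
     50  0.1515   +0.174  +0.003  +0.941  -0.457
    100  0.3030   +0.388  -0.101  +1.882  -0.914
    150  0.4545   +0.744  -0.274  +2.822  -1.370


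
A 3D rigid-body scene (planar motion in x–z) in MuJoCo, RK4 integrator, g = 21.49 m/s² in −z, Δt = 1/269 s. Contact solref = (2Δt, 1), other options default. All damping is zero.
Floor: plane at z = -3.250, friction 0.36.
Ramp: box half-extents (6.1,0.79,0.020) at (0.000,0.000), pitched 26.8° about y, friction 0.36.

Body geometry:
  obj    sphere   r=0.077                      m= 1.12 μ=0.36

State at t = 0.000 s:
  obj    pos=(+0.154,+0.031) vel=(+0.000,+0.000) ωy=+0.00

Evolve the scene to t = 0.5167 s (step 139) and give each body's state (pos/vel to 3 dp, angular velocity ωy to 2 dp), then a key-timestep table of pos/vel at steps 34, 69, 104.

State at t = 0.5167 s:
  obj    pos=(+0.979,-0.386) vel=(+3.192,-1.613) ωy=+46.43

Key-timestep trajectory:
   step    t(s)  obj.x    obj.z    obj.vx   obj.vz 
     34  0.1264   +0.203  +0.006  +0.781  -0.395
     69  0.2565   +0.357  -0.072  +1.585  -0.801
    104  0.3866   +0.616  -0.202  +2.389  -1.207


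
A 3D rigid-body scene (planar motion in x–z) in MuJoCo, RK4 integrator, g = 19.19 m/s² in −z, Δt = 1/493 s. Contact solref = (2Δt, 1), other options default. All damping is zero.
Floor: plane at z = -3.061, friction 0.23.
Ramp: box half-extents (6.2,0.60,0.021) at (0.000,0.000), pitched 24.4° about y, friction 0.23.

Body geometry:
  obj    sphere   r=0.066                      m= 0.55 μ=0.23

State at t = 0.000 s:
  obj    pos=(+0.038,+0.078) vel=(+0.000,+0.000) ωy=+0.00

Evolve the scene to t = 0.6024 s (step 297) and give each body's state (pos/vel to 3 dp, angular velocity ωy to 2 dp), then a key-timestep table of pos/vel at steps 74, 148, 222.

State at t = 0.6024 s:
  obj    pos=(+0.974,-0.346) vel=(+3.107,-1.409) ωy=+51.68

Key-timestep trajectory:
   step    t(s)  obj.x    obj.z    obj.vx   obj.vz 
     74  0.1501   +0.096  +0.052  +0.774  -0.351
    148  0.3002   +0.271  -0.027  +1.548  -0.702
    222  0.4503   +0.561  -0.159  +2.322  -1.053


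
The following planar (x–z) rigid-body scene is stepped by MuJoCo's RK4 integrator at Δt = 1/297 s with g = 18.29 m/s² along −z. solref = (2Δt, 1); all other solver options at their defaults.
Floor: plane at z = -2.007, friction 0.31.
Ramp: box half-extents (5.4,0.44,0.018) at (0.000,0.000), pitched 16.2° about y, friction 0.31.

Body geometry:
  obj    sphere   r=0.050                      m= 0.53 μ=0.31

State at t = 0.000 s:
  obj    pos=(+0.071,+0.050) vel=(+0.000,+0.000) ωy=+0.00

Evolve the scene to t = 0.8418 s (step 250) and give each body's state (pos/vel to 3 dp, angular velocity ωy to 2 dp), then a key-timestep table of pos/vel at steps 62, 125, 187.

State at t = 0.8418 s:
  obj    pos=(+1.311,-0.310) vel=(+2.946,-0.856) ωy=+61.35

Key-timestep trajectory:
   step    t(s)  obj.x    obj.z    obj.vx   obj.vz 
     62  0.2088   +0.147  +0.028  +0.731  -0.212
    125  0.4209   +0.381  -0.040  +1.473  -0.428
    187  0.6296   +0.765  -0.151  +2.204  -0.640


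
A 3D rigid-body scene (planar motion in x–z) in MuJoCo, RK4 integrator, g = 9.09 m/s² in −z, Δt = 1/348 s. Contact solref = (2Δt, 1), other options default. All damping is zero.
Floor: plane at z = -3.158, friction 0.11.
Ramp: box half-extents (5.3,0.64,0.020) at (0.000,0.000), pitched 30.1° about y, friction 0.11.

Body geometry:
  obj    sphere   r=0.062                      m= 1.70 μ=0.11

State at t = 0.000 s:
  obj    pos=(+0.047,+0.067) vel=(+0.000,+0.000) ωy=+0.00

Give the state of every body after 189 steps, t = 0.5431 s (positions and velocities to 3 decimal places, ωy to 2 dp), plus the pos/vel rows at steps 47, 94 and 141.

State at t = 0.5431 s:
  obj    pos=(+0.519,-0.206) vel=(+1.734,-1.013) ωy=+18.85

Key-timestep trajectory:
   step    t(s)  obj.x    obj.z    obj.vx   obj.vz 
     47  0.1351   +0.077  +0.050  +0.430  -0.257
     94  0.2701   +0.164  +0.000  +0.860  -0.511
    141  0.4052   +0.310  -0.085  +1.286  -0.773


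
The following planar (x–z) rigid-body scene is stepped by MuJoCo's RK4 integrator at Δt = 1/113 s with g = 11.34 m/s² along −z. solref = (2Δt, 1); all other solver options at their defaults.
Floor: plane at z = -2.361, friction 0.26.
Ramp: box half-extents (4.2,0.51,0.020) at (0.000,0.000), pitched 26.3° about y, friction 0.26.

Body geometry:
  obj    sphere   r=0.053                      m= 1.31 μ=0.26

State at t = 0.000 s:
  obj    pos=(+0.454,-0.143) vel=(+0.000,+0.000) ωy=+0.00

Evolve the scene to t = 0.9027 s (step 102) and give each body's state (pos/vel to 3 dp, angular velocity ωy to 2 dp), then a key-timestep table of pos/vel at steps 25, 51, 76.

State at t = 0.9027 s:
  obj    pos=(+1.765,-0.791) vel=(+2.904,-1.435) ωy=+61.10

Key-timestep trajectory:
   step    t(s)  obj.x    obj.z    obj.vx   obj.vz 
     25  0.2212   +0.533  -0.182  +0.712  -0.352
     51  0.4513   +0.782  -0.305  +1.452  -0.718
     76  0.6726   +1.182  -0.503  +2.164  -1.070


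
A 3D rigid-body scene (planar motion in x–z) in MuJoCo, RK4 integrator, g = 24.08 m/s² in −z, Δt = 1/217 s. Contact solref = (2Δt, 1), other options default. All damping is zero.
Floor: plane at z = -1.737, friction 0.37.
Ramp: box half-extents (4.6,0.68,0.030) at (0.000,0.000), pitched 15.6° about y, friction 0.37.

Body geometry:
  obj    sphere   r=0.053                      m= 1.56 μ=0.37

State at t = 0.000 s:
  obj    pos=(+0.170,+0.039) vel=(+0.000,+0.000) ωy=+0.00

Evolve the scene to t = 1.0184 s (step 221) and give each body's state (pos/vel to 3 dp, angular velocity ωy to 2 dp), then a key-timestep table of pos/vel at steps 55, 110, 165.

State at t = 1.0184 s:
  obj    pos=(+2.480,-0.606) vel=(+4.537,-1.267) ωy=+88.87

Key-timestep trajectory:
   step    t(s)  obj.x    obj.z    obj.vx   obj.vz 
     55  0.2535   +0.313  -0.001  +1.129  -0.315
    110  0.5069   +0.742  -0.121  +2.258  -0.631
    165  0.7604   +1.458  -0.321  +3.387  -0.946


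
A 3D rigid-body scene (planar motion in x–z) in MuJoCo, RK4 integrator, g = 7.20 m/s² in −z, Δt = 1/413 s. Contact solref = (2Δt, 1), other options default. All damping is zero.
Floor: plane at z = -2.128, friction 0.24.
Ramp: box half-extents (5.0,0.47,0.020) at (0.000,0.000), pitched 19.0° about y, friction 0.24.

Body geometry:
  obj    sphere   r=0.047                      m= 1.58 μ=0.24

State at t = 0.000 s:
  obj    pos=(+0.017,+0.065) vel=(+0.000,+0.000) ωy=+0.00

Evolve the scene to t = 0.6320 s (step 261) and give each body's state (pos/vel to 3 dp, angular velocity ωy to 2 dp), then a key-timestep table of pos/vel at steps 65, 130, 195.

State at t = 0.6320 s:
  obj    pos=(+0.333,-0.044) vel=(+1.001,-0.345) ωy=+22.51

Key-timestep trajectory:
   step    t(s)  obj.x    obj.z    obj.vx   obj.vz 
     65  0.1574   +0.037  +0.058  +0.249  -0.086
    130  0.3148   +0.095  +0.038  +0.498  -0.172
    195  0.4722   +0.193  +0.004  +0.748  -0.257


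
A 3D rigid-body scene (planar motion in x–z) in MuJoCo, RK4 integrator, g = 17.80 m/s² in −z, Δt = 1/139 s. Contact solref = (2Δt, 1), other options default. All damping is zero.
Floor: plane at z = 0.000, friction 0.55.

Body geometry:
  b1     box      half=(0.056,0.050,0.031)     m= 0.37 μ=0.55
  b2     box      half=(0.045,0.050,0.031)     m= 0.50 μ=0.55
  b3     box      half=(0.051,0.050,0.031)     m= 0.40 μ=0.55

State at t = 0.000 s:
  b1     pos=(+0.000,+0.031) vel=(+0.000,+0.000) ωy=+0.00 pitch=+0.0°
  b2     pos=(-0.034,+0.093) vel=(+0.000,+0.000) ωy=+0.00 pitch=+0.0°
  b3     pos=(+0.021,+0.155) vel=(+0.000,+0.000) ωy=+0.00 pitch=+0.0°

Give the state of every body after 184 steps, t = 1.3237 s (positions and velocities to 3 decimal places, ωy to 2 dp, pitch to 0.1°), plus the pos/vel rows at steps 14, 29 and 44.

State at t = 1.3237 s:
  b1     pos=(+0.000,+0.031) vel=(+0.000,+0.000) ωy=+0.00 pitch=+0.0°
  b2     pos=(-0.034,+0.093) vel=(+0.000,+0.000) ωy=+0.00 pitch=-0.1°
  b3     pos=(+0.141,+0.031) vel=(+0.000,+0.000) ωy=+0.00 pitch=+180.0°

Key-timestep trajectory:
   step    t(s)  b1.x    b1.z    b1.vx   b1.vz   b2.x    b2.z    b2.vx   b2.vz   b3.x    b3.z    b3.vx   b3.vz 
     14  0.1007   +0.000  +0.031  -0.001  +0.001   -0.034  +0.093  -0.002  +0.001   +0.034  +0.147  +0.273  -0.251
     29  0.2086   +0.000  +0.031  +0.000  +0.001   -0.034  +0.093  -0.001  +0.000   +0.084  +0.107  +0.662  -0.390
     44  0.3165   +0.000  +0.031  +0.000  +0.000   -0.034  +0.093  +0.000  +0.000   +0.143  +0.025  -0.052  +0.217


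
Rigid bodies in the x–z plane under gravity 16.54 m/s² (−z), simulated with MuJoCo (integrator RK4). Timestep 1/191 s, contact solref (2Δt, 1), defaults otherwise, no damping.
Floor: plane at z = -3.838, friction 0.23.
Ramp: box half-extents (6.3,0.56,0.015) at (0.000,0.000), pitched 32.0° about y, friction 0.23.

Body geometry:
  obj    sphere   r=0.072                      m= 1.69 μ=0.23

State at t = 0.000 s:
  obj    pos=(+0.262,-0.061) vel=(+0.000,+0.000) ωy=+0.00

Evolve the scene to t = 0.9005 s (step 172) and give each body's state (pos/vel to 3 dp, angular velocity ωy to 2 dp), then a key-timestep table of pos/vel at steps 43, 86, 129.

State at t = 0.9005 s:
  obj    pos=(+2.415,-1.407) vel=(+4.782,-2.988) ωy=+78.28

Key-timestep trajectory:
   step    t(s)  obj.x    obj.z    obj.vx   obj.vz 
     43  0.2251   +0.397  -0.145  +1.196  -0.747
     86  0.4503   +0.800  -0.398  +2.391  -1.494
    129  0.6754   +1.473  -0.818  +3.586  -2.241


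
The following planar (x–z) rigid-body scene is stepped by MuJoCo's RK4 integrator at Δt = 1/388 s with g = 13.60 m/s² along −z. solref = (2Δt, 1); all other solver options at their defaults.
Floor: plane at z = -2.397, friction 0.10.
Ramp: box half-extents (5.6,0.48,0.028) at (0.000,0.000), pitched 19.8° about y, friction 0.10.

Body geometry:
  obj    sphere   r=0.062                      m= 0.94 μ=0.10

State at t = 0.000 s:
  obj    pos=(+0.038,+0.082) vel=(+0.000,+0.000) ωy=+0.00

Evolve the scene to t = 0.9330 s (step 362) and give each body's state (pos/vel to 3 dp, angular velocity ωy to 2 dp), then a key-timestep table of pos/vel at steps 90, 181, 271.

State at t = 0.9330 s:
  obj    pos=(+1.401,-0.409) vel=(+2.919,-1.059) ωy=+48.09

Key-timestep trajectory:
   step    t(s)  obj.x    obj.z    obj.vx   obj.vz 
     90  0.2320   +0.122  +0.052  +0.723  -0.274
    181  0.4665   +0.379  -0.041  +1.461  -0.525
    271  0.6985   +0.802  -0.193  +2.188  -0.783


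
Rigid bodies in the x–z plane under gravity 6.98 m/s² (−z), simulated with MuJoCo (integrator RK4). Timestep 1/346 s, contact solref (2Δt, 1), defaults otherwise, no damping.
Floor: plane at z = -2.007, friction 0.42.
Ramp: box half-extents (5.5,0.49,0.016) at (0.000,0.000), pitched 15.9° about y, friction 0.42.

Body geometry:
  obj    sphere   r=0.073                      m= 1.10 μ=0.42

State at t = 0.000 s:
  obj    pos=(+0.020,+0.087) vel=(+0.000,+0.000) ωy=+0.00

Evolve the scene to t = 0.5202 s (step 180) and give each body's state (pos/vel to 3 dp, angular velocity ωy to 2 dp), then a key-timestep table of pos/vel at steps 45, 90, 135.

State at t = 0.5202 s:
  obj    pos=(+0.198,+0.036) vel=(+0.683,-0.195) ωy=+9.73

Key-timestep trajectory:
   step    t(s)  obj.x    obj.z    obj.vx   obj.vz 
     45  0.1301   +0.031  +0.084  +0.171  -0.049
     90  0.2601   +0.064  +0.074  +0.342  -0.097
    135  0.3902   +0.120  +0.058  +0.513  -0.146


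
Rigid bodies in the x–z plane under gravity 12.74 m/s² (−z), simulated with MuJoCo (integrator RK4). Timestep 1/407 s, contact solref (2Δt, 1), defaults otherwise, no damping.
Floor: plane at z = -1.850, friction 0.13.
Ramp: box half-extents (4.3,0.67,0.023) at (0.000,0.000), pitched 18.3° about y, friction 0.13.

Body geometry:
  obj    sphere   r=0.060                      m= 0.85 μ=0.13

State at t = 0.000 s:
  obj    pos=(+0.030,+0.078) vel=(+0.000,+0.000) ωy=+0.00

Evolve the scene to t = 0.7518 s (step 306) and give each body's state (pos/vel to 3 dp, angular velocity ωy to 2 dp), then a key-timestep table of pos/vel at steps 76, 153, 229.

State at t = 0.7518 s:
  obj    pos=(+0.797,-0.176) vel=(+2.040,-0.675) ωy=+35.80

Key-timestep trajectory:
   step    t(s)  obj.x    obj.z    obj.vx   obj.vz 
     76  0.1867   +0.077  +0.062  +0.507  -0.168
    153  0.3759   +0.222  +0.014  +1.020  -0.337
    229  0.5627   +0.459  -0.065  +1.526  -0.505


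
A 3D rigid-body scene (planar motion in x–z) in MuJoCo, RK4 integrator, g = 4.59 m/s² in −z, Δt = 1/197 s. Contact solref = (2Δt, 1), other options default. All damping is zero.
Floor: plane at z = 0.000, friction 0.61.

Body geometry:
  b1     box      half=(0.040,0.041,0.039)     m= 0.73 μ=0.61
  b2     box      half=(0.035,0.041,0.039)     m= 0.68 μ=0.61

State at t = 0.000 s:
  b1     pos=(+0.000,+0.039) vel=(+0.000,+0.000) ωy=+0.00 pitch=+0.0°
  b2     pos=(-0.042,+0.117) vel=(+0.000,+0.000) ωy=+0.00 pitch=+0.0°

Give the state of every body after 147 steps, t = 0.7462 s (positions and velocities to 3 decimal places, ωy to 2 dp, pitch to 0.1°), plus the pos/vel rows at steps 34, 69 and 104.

State at t = 0.7462 s:
  b1     pos=(+0.000,+0.039) vel=(+0.000,+0.000) ωy=+0.00 pitch=+0.0°
  b2     pos=(-0.086,+0.035) vel=(+0.000,+0.000) ωy=+0.00 pitch=-90.0°

Key-timestep trajectory:
   step    t(s)  b1.x    b1.z    b1.vx   b1.vz   b2.x    b2.z    b2.vx   b2.vz 
     34  0.1726   +0.000  +0.039  +0.000  +0.000   -0.045  +0.117  -0.035  -0.004
     69  0.3503   +0.000  +0.039  +0.000  +0.000   -0.059  +0.112  -0.149  -0.082
    104  0.5279   +0.000  +0.039  +0.000  +0.000   -0.092  +0.049  -0.194  -0.734


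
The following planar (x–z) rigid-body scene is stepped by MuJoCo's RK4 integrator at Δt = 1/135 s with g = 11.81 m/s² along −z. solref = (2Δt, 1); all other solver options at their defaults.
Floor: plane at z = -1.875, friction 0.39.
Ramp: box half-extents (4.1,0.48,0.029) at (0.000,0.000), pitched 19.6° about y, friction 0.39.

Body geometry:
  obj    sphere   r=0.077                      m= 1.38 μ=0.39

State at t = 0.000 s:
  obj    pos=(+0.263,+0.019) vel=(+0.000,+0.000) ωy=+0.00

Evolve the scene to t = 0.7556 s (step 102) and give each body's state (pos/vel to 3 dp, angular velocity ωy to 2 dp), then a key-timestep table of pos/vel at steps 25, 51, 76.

State at t = 0.7556 s:
  obj    pos=(+1.024,-0.252) vel=(+2.014,-0.717) ωy=+27.76

Key-timestep trajectory:
   step    t(s)  obj.x    obj.z    obj.vx   obj.vz 
     25  0.1852   +0.309  +0.003  +0.494  -0.176
     51  0.3778   +0.453  -0.049  +1.007  -0.359
     76  0.5630   +0.686  -0.132  +1.501  -0.534


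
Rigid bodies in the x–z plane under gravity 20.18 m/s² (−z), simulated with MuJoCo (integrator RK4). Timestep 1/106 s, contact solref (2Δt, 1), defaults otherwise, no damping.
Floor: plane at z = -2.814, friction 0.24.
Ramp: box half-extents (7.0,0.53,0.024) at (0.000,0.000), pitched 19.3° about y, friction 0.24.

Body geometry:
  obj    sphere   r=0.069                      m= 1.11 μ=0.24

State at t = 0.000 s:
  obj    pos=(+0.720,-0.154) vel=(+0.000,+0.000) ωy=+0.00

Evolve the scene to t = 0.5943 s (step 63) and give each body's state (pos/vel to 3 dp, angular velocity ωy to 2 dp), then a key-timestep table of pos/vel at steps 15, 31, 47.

State at t = 0.5943 s:
  obj    pos=(+1.514,-0.432) vel=(+2.673,-0.936) ωy=+41.02

Key-timestep trajectory:
   step    t(s)  obj.x    obj.z    obj.vx   obj.vz 
     15  0.1415   +0.765  -0.169  +0.637  -0.223
     31  0.2925   +0.912  -0.221  +1.315  -0.461
     47  0.4434   +1.162  -0.308  +1.994  -0.698


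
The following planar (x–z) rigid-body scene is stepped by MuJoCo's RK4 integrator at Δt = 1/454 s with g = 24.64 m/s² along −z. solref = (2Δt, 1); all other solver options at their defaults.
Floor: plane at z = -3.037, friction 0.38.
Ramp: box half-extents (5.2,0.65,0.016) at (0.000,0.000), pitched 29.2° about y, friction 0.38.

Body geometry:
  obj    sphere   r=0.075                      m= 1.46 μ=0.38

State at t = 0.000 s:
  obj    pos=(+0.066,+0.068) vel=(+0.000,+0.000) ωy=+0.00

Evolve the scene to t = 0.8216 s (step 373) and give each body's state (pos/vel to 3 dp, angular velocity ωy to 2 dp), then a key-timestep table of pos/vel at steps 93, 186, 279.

State at t = 0.8216 s:
  obj    pos=(+2.596,-1.346) vel=(+6.158,-3.442) ωy=+94.05

Key-timestep trajectory:
   step    t(s)  obj.x    obj.z    obj.vx   obj.vz 
     93  0.2048   +0.223  -0.020  +1.536  -0.858
    186  0.4097   +0.695  -0.284  +3.071  -1.716
    279  0.6145   +1.481  -0.724  +4.606  -2.574


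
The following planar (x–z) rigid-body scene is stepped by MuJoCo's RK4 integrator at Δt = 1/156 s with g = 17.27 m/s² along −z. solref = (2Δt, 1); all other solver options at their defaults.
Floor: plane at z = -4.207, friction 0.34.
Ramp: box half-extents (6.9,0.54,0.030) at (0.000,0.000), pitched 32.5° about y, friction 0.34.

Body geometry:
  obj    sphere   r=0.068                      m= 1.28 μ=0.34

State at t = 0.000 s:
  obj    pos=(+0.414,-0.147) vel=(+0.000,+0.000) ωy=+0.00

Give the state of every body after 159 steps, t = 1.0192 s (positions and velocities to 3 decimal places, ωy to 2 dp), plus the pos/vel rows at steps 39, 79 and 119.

State at t = 1.0192 s:
  obj    pos=(+3.318,-1.997) vel=(+5.697,-3.630) ωy=+99.32

Key-timestep trajectory:
   step    t(s)  obj.x    obj.z    obj.vx   obj.vz 
     39  0.2500   +0.589  -0.259  +1.398  -0.890
     79  0.5064   +1.131  -0.604  +2.831  -1.803
    119  0.7628   +2.040  -1.184  +4.264  -2.717


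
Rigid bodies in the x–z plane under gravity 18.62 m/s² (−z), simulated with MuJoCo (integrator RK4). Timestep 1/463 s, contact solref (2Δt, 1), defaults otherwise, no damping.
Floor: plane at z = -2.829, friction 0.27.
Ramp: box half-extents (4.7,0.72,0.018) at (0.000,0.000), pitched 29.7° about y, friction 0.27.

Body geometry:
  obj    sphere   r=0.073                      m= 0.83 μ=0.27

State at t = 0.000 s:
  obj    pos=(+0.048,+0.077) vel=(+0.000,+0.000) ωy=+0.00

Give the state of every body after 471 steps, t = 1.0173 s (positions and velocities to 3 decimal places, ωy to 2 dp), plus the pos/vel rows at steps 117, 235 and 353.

State at t = 1.0173 s:
  obj    pos=(+3.010,-1.612) vel=(+5.823,-3.321) ωy=+91.82

Key-timestep trajectory:
   step    t(s)  obj.x    obj.z    obj.vx   obj.vz 
    117  0.2527   +0.231  -0.027  +1.447  -0.825
    235  0.5076   +0.786  -0.343  +2.905  -1.657
    353  0.7624   +1.712  -0.872  +4.364  -2.489


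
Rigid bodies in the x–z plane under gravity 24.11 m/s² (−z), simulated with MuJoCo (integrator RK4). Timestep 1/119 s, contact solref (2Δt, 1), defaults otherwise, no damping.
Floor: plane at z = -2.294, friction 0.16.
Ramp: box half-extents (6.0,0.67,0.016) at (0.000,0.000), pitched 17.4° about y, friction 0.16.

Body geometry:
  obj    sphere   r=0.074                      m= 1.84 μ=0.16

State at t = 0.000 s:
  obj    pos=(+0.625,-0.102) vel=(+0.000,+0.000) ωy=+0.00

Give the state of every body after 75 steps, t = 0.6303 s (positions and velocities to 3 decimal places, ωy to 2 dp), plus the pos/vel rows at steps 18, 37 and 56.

State at t = 0.6303 s:
  obj    pos=(+1.601,-0.408) vel=(+3.098,-0.971) ωy=+43.84

Key-timestep trajectory:
   step    t(s)  obj.x    obj.z    obj.vx   obj.vz 
     18  0.1513   +0.681  -0.119  +0.744  -0.233
     37  0.3109   +0.863  -0.176  +1.528  -0.479
     56  0.4706   +1.169  -0.272  +2.313  -0.725


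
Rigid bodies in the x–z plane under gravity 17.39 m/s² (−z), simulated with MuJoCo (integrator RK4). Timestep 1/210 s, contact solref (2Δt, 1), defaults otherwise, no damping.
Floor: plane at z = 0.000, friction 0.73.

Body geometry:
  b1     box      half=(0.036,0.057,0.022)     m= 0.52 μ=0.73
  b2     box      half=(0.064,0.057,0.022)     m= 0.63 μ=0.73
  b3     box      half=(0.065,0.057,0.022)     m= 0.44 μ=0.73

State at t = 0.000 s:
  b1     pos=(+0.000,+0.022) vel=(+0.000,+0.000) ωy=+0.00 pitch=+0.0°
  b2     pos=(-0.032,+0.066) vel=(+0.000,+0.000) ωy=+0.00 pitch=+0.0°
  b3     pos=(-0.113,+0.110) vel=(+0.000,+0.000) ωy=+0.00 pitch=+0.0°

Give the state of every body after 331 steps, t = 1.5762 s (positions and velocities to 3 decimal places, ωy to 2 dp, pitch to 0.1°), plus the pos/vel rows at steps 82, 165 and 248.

State at t = 1.5762 s:
  b1     pos=(+0.002,+0.022) vel=(+0.001,+0.000) ωy=+0.00 pitch=+0.0°
  b2     pos=(-0.048,+0.061) vel=(+0.000,-0.001) ωy=+0.03 pitch=-44.8°
  b3     pos=(-0.139,+0.053) vel=(+0.000,+0.000) ωy=+0.01 pitch=-31.7°

Key-timestep trajectory:
   step    t(s)  b1.x    b1.z    b1.vx   b1.vz   b2.x    b2.z    b2.vx   b2.vz   b3.x    b3.z    b3.vx   b3.vz 
     82  0.3905   +0.000  +0.022  +0.001  +0.000   -0.049  +0.062  +0.001  -0.001   -0.138  +0.053  +0.000  -0.001
    165  0.7857   +0.001  +0.022  +0.001  +0.000   -0.049  +0.061  +0.001  -0.001   -0.138  +0.053  +0.000  +0.000
    248  1.1810   +0.002  +0.022  +0.001  +0.000   -0.048  +0.061  +0.001  -0.001   -0.138  +0.053  +0.000  +0.000


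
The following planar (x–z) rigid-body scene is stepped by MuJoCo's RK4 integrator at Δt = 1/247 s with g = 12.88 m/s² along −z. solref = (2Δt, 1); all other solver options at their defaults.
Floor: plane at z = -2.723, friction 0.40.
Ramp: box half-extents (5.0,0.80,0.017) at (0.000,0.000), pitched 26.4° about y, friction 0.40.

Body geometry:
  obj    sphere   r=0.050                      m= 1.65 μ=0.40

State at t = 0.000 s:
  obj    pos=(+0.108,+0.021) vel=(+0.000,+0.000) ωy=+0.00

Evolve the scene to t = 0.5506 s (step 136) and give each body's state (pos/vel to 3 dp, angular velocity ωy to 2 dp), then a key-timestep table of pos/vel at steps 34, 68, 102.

State at t = 0.5506 s:
  obj    pos=(+0.664,-0.255) vel=(+2.018,-1.002) ωy=+45.04

Key-timestep trajectory:
   step    t(s)  obj.x    obj.z    obj.vx   obj.vz 
     34  0.1377   +0.143  +0.004  +0.505  -0.250
     68  0.2753   +0.247  -0.048  +1.009  -0.501
    102  0.4130   +0.421  -0.134  +1.513  -0.751


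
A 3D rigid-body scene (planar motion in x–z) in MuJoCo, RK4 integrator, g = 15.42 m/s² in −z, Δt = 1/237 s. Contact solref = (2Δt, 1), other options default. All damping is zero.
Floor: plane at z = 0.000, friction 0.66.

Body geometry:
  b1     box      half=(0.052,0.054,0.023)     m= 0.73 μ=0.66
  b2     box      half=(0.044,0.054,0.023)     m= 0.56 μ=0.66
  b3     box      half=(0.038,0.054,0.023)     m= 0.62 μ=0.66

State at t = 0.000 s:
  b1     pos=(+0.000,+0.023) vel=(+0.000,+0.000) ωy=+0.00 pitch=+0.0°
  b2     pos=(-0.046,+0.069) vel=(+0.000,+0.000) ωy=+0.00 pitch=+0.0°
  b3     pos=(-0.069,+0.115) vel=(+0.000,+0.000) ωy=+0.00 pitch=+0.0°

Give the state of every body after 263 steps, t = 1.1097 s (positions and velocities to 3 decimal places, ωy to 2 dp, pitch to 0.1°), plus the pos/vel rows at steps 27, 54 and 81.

State at t = 1.1097 s:
  b1     pos=(+0.000,+0.023) vel=(+0.000,+0.000) ωy=+0.00 pitch=+0.0°
  b2     pos=(-0.130,+0.044) vel=(+0.000,+0.000) ωy=-0.01 pitch=-144.5°
  b3     pos=(-0.210,+0.023) vel=(+0.000,+0.000) ωy=+0.00 pitch=+180.0°

Key-timestep trajectory:
   step    t(s)  b1.x    b1.z    b1.vx   b1.vz   b2.x    b2.z    b2.vx   b2.vz   b3.x    b3.z    b3.vx   b3.vz 
     27  0.1139   +0.000  +0.023  +0.001  +0.000   -0.051  +0.070  -0.106  +0.006   -0.083  +0.110  -0.286  -0.134
     54  0.2278   +0.000  +0.023  +0.000  +0.000   -0.076  +0.051  -0.299  -0.657   -0.133  +0.041  -0.617  -0.592
     81  0.3418   +0.000  +0.023  +0.000  +0.000   -0.115  +0.049  -0.305  -0.042   -0.189  +0.040  -0.482  -0.245


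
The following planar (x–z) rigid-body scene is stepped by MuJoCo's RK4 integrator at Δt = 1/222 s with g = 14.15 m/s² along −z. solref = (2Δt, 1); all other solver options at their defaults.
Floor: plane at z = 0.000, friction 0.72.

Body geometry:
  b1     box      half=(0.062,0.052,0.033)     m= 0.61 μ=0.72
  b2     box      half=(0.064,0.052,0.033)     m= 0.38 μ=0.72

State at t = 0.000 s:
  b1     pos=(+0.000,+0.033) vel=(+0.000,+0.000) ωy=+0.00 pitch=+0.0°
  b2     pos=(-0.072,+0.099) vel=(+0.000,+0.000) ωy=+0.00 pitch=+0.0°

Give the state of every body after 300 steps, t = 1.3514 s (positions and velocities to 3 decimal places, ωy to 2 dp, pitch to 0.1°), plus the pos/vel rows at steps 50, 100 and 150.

State at t = 1.3514 s:
  b1     pos=(+0.000,+0.033) vel=(+0.000,+0.000) ωy=+0.00 pitch=+0.0°
  b2     pos=(-0.134,+0.064) vel=(+0.000,+0.000) ωy=+0.00 pitch=-90.0°

Key-timestep trajectory:
   step    t(s)  b1.x    b1.z    b1.vx   b1.vz   b2.x    b2.z    b2.vx   b2.vz 
     50  0.2252   +0.000  +0.033  +0.000  +0.000   -0.117  +0.070  -0.409  -0.087
    100  0.4505   +0.000  +0.033  +0.000  +0.000   -0.155  +0.071  +0.056  -0.009
    150  0.6757   +0.000  +0.033  +0.000  +0.000   -0.129  +0.066  -0.149  -0.063


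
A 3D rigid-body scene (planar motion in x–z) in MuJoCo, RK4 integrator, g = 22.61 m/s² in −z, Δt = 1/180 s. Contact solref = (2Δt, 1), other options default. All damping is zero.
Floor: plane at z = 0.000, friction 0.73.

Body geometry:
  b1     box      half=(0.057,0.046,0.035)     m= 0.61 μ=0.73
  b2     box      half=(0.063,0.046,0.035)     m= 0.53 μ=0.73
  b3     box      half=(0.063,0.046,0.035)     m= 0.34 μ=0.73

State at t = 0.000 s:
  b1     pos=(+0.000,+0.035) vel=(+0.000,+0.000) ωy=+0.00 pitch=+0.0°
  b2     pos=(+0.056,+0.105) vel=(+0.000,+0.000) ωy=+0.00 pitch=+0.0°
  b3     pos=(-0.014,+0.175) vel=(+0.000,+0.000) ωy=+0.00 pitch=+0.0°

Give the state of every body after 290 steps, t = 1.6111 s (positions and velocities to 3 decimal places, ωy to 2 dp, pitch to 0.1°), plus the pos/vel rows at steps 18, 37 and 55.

State at t = 1.6111 s:
  b1     pos=(+0.000,+0.035) vel=(+0.000,+0.000) ωy=+0.00 pitch=+0.0°
  b2     pos=(+0.056,+0.105) vel=(+0.000,+0.000) ωy=+0.00 pitch=+0.1°
  b3     pos=(-0.158,+0.035) vel=(+0.000,+0.000) ωy=+0.00 pitch=+180.0°

Key-timestep trajectory:
   step    t(s)  b1.x    b1.z    b1.vx   b1.vz   b2.x    b2.z    b2.vx   b2.vz   b3.x    b3.z    b3.vx   b3.vz 
     18  0.1000   +0.000  +0.035  +0.000  +0.000   +0.056  +0.105  +0.002  +0.000   -0.025  +0.171  -0.244  -0.142
     37  0.2056   +0.000  +0.035  +0.000  +0.000   +0.056  +0.105  +0.001  +0.000   -0.071  +0.133  -0.729  -0.280
     55  0.3056   +0.000  +0.035  +0.000  +0.000   +0.056  +0.105  +0.000  +0.000   -0.153  +0.037  -1.114  -1.458


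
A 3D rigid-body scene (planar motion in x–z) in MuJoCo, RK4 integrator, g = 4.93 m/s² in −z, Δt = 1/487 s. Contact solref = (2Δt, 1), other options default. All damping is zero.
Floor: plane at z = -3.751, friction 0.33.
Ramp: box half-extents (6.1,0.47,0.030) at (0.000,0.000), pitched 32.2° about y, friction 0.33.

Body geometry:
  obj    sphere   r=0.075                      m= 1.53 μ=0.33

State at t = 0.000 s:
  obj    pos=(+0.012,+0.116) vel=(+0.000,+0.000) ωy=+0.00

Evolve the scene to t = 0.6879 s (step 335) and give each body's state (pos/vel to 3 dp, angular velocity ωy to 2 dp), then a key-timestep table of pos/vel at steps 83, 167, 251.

State at t = 0.6879 s:
  obj    pos=(+0.388,-0.120) vel=(+1.092,-0.688) ωy=+17.21

Key-timestep trajectory:
   step    t(s)  obj.x    obj.z    obj.vx   obj.vz 
     83  0.1704   +0.035  +0.102  +0.271  -0.170
    167  0.3429   +0.106  +0.058  +0.545  -0.343
    251  0.5154   +0.223  -0.016  +0.818  -0.515


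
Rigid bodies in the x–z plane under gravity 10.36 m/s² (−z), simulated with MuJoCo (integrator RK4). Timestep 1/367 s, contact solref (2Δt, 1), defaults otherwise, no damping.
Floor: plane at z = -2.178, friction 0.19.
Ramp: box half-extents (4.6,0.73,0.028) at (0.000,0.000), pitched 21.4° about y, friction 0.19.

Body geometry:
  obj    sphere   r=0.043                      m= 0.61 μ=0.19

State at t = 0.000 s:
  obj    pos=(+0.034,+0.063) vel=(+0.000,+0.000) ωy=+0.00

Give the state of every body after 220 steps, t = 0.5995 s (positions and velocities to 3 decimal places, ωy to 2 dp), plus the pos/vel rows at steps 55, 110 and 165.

State at t = 0.5995 s:
  obj    pos=(+0.486,-0.114) vel=(+1.507,-0.591) ωy=+37.63

Key-timestep trajectory:
   step    t(s)  obj.x    obj.z    obj.vx   obj.vz 
     55  0.1499   +0.062  +0.052  +0.377  -0.148
    110  0.2997   +0.147  +0.019  +0.754  -0.295
    165  0.4496   +0.288  -0.037  +1.130  -0.443
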